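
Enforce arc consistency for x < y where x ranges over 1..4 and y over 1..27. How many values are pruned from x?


For the constraint x < y, x needs a supporting value in y's domain.
x can be at most 26 (one less than y's maximum).
Valid x values from domain: 4 out of 4.
Pruned = 4 - 4 = 0.

0


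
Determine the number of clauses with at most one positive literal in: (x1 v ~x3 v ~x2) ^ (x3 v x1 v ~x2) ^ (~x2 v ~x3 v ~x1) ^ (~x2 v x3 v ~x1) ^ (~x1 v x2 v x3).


A Horn clause has at most one positive literal.
Clause 1: 1 positive lit(s) -> Horn
Clause 2: 2 positive lit(s) -> not Horn
Clause 3: 0 positive lit(s) -> Horn
Clause 4: 1 positive lit(s) -> Horn
Clause 5: 2 positive lit(s) -> not Horn
Total Horn clauses = 3.

3


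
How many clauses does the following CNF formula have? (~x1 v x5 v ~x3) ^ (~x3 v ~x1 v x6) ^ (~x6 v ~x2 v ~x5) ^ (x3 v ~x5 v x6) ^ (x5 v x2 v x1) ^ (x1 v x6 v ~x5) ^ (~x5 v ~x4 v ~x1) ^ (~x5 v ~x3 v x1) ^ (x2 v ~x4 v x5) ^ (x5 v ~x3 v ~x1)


Each group enclosed in parentheses joined by ^ is one clause.
Counting the conjuncts: 10 clauses.

10


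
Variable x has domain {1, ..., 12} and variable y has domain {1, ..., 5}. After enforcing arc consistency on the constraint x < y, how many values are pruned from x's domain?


For the constraint x < y, x needs a supporting value in y's domain.
x can be at most 4 (one less than y's maximum).
Valid x values from domain: 4 out of 12.
Pruned = 12 - 4 = 8.

8


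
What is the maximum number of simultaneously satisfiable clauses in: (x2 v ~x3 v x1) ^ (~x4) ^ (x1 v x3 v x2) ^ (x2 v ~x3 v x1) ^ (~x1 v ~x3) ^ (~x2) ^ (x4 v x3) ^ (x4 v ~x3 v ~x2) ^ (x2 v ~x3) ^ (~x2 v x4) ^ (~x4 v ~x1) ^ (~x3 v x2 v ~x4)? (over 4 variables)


Enumerate all 16 truth assignments.
For each, count how many of the 12 clauses are satisfied.
The formula is not fully satisfiable, so the maximum is below 12.
Maximum simultaneously satisfiable clauses = 11.

11


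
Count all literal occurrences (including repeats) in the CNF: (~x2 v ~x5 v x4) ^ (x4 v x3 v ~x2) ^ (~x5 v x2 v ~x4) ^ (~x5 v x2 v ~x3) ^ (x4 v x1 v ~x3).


Clause lengths: 3, 3, 3, 3, 3.
Sum = 3 + 3 + 3 + 3 + 3 = 15.

15


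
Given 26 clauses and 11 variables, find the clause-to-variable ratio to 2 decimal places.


Clause-to-variable ratio = clauses / variables.
26 / 11 = 2.36.

2.36


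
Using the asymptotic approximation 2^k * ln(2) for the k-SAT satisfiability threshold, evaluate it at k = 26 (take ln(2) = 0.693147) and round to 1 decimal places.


Using the asymptotic formula: threshold ~ 2^k * ln(2).
2^26 = 67108864.
67108864 * 0.693147 = 46516307.8.

46516307.8


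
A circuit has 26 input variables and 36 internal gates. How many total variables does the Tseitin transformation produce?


The Tseitin transformation introduces one auxiliary variable per gate.
Total variables = inputs + gates = 26 + 36 = 62.

62


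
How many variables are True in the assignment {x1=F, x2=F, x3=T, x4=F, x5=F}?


The weight is the number of variables assigned True.
True variables: x3.
Weight = 1.

1


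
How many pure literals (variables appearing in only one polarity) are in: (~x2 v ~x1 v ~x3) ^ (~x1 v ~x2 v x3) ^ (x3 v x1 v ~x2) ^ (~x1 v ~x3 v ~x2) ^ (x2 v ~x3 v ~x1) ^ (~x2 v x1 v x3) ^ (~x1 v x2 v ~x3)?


A pure literal appears in only one polarity across all clauses.
No pure literals found.
Count = 0.

0


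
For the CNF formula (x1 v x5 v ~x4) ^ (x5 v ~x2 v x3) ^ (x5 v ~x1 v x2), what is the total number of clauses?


Each group enclosed in parentheses joined by ^ is one clause.
Counting the conjuncts: 3 clauses.

3


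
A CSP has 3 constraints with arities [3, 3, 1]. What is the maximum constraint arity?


The arities are: 3, 3, 1.
Scan for the maximum value.
Maximum arity = 3.

3


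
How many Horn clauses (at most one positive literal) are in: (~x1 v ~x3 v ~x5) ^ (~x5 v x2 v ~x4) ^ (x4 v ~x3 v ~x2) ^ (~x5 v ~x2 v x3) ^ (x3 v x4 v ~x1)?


A Horn clause has at most one positive literal.
Clause 1: 0 positive lit(s) -> Horn
Clause 2: 1 positive lit(s) -> Horn
Clause 3: 1 positive lit(s) -> Horn
Clause 4: 1 positive lit(s) -> Horn
Clause 5: 2 positive lit(s) -> not Horn
Total Horn clauses = 4.

4


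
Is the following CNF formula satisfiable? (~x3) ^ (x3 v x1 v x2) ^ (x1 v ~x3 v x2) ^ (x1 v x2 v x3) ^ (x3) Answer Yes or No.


Check all 8 possible truth assignments.
Number of satisfying assignments found: 0.
The formula is unsatisfiable.

No


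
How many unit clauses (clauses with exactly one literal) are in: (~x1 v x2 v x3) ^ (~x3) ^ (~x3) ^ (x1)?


A unit clause contains exactly one literal.
Unit clauses found: (~x3), (~x3), (x1).
Count = 3.

3


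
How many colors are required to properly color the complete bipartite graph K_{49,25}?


K_{49,25} is bipartite by definition: the two parts are independent sets, with every edge crossing between them.
Color all vertices in one part with color 1 and all vertices in the other part with color 2.
Since the graph has at least one edge, one color does not suffice.
Chromatic number = 2.

2


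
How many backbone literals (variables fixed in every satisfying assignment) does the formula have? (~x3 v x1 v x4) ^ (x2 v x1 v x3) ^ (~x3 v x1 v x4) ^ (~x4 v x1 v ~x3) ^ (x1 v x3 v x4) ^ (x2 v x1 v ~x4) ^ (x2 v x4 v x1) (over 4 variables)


Find all satisfying assignments: 9 model(s).
Check which variables have the same value in every model.
No variable is fixed across all models.
Backbone size = 0.

0


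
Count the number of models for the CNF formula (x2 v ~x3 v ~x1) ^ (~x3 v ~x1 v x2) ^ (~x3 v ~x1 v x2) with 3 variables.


Enumerate all 8 truth assignments over 3 variables.
Test each against every clause.
Satisfying assignments found: 7.

7


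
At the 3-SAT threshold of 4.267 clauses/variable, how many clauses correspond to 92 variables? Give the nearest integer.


The 3-SAT phase transition occurs at approximately 4.267 clauses per variable.
m = 4.267 * 92 = 392.564.
Rounded to nearest integer: 393.

393


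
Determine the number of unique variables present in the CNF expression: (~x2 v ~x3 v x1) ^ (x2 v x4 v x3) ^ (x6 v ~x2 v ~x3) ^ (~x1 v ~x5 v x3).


Identify each distinct variable in the formula.
Variables found: x1, x2, x3, x4, x5, x6.
Total distinct variables = 6.

6


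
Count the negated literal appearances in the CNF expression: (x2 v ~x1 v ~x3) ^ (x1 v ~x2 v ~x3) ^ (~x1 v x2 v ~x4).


Scan each clause for negated literals.
Clause 1: 2 negative; Clause 2: 2 negative; Clause 3: 2 negative.
Total negative literal occurrences = 6.

6


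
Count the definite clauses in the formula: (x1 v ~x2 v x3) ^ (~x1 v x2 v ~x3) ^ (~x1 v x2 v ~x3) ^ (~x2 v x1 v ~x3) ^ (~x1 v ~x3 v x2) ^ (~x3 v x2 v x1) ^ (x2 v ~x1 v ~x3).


A definite clause has exactly one positive literal.
Clause 1: 2 positive -> not definite
Clause 2: 1 positive -> definite
Clause 3: 1 positive -> definite
Clause 4: 1 positive -> definite
Clause 5: 1 positive -> definite
Clause 6: 2 positive -> not definite
Clause 7: 1 positive -> definite
Definite clause count = 5.

5


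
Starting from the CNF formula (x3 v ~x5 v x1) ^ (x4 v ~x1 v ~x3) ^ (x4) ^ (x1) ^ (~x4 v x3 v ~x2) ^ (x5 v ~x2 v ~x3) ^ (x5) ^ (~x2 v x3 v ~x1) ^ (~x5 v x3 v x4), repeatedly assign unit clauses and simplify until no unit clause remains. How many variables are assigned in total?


Unit propagation repeatedly assigns the literal in any unit clause, then simplifies.
Assignments in order: x4 = T, x1 = T, x5 = T.
No further unit clauses remain.
Total variables assigned = 3.

3


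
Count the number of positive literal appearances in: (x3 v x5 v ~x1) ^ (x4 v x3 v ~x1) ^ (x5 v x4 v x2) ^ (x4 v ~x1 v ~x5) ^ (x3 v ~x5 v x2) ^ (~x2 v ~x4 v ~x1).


Scan each clause for unnegated literals.
Clause 1: 2 positive; Clause 2: 2 positive; Clause 3: 3 positive; Clause 4: 1 positive; Clause 5: 2 positive; Clause 6: 0 positive.
Total positive literal occurrences = 10.

10


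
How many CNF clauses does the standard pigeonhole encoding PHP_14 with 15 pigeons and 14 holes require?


The PHP encoding has two parts:
1) At-least-one-hole clauses: 15 (one per pigeon, each with 14 literals).
2) At-most-one-pigeon-per-hole clauses: 14 holes * C(15,2) = 14 * 105 = 1470.
Total clauses = 15 + 1470 = 1485.

1485


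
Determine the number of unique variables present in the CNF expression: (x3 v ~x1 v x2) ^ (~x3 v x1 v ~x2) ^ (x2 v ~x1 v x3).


Identify each distinct variable in the formula.
Variables found: x1, x2, x3.
Total distinct variables = 3.

3


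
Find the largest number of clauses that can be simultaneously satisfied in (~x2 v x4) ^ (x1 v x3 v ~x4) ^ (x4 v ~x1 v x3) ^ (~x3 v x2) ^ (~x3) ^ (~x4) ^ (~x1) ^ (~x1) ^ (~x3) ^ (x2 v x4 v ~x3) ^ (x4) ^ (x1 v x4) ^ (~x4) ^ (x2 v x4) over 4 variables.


Enumerate all 16 truth assignments.
For each, count how many of the 14 clauses are satisfied.
The formula is not fully satisfiable, so the maximum is below 14.
Maximum simultaneously satisfiable clauses = 11.

11


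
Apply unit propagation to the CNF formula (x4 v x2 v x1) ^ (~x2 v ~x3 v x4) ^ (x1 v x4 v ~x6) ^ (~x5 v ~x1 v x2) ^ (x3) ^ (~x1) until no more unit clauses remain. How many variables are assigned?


Unit propagation repeatedly assigns the literal in any unit clause, then simplifies.
Assignments in order: x3 = T, x1 = F.
No further unit clauses remain.
Total variables assigned = 2.

2


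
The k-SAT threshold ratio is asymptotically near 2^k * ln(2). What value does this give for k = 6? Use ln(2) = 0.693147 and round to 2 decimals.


Using the asymptotic formula: threshold ~ 2^k * ln(2).
2^6 = 64.
64 * 0.693147 = 44.36.

44.36


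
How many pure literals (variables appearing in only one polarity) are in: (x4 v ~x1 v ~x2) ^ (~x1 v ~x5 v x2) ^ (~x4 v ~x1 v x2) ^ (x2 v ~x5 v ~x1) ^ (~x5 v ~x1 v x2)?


A pure literal appears in only one polarity across all clauses.
Pure literals: x1 (negative only), x5 (negative only).
Count = 2.

2


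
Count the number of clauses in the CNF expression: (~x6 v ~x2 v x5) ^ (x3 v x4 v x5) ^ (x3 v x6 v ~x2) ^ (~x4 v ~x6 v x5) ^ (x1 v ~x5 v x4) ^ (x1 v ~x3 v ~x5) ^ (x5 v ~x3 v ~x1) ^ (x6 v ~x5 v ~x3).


Each group enclosed in parentheses joined by ^ is one clause.
Counting the conjuncts: 8 clauses.

8


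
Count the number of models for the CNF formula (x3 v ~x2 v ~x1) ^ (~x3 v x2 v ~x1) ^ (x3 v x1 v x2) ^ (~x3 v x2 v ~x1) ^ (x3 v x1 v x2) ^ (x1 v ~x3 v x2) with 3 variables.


Enumerate all 8 truth assignments over 3 variables.
Test each against every clause.
Satisfying assignments found: 4.

4


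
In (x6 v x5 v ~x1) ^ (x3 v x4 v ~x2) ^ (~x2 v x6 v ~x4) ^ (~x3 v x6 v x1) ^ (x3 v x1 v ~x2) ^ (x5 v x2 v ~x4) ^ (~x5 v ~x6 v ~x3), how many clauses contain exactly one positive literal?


A definite clause has exactly one positive literal.
Clause 1: 2 positive -> not definite
Clause 2: 2 positive -> not definite
Clause 3: 1 positive -> definite
Clause 4: 2 positive -> not definite
Clause 5: 2 positive -> not definite
Clause 6: 2 positive -> not definite
Clause 7: 0 positive -> not definite
Definite clause count = 1.

1


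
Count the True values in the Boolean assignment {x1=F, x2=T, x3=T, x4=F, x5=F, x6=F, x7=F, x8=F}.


The weight is the number of variables assigned True.
True variables: x2, x3.
Weight = 2.

2


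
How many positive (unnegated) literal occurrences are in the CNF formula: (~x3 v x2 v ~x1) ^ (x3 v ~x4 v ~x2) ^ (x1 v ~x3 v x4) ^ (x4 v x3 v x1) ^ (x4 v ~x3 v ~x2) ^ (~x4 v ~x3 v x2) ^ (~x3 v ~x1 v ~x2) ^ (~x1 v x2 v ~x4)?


Scan each clause for unnegated literals.
Clause 1: 1 positive; Clause 2: 1 positive; Clause 3: 2 positive; Clause 4: 3 positive; Clause 5: 1 positive; Clause 6: 1 positive; Clause 7: 0 positive; Clause 8: 1 positive.
Total positive literal occurrences = 10.

10


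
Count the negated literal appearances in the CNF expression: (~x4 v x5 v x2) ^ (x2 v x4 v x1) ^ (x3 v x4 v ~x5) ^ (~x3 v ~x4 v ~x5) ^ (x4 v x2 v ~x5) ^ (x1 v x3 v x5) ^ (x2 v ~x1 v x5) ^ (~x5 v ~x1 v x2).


Scan each clause for negated literals.
Clause 1: 1 negative; Clause 2: 0 negative; Clause 3: 1 negative; Clause 4: 3 negative; Clause 5: 1 negative; Clause 6: 0 negative; Clause 7: 1 negative; Clause 8: 2 negative.
Total negative literal occurrences = 9.

9


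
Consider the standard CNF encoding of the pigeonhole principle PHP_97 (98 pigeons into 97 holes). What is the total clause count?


The PHP encoding has two parts:
1) At-least-one-hole clauses: 98 (one per pigeon, each with 97 literals).
2) At-most-one-pigeon-per-hole clauses: 97 holes * C(98,2) = 97 * 4753 = 461041.
Total clauses = 98 + 461041 = 461139.

461139


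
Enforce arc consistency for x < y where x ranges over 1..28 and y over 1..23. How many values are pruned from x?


For the constraint x < y, x needs a supporting value in y's domain.
x can be at most 22 (one less than y's maximum).
Valid x values from domain: 22 out of 28.
Pruned = 28 - 22 = 6.

6


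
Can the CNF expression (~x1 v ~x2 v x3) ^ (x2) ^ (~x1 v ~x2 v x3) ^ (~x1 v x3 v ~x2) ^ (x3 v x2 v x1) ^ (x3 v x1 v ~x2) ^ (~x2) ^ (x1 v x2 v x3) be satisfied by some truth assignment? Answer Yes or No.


Check all 8 possible truth assignments.
Number of satisfying assignments found: 0.
The formula is unsatisfiable.

No


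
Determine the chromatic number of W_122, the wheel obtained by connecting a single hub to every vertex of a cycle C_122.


W_122 consists of the cycle C_122 together with a hub vertex adjacent to every cycle vertex.
The cycle C_122 needs 2 colors (even cycle -> 2).
The hub is adjacent to every cycle vertex, so it must receive a new color distinct from all of them.
Chromatic number = 2 + 1 = 3.

3


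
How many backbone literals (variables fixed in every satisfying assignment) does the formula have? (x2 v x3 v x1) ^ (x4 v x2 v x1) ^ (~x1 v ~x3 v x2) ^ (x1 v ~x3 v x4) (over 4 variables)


Find all satisfying assignments: 10 model(s).
Check which variables have the same value in every model.
No variable is fixed across all models.
Backbone size = 0.

0


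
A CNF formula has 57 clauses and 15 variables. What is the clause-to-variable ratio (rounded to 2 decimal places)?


Clause-to-variable ratio = clauses / variables.
57 / 15 = 3.8.

3.8


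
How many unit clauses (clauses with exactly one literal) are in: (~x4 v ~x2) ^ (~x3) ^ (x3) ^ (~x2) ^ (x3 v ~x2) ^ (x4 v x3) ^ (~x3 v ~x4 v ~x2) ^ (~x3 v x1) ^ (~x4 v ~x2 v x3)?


A unit clause contains exactly one literal.
Unit clauses found: (~x3), (x3), (~x2).
Count = 3.

3


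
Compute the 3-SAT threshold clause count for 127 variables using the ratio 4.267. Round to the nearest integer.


The 3-SAT phase transition occurs at approximately 4.267 clauses per variable.
m = 4.267 * 127 = 541.909.
Rounded to nearest integer: 542.

542


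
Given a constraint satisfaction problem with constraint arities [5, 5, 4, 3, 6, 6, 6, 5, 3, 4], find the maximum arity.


The arities are: 5, 5, 4, 3, 6, 6, 6, 5, 3, 4.
Scan for the maximum value.
Maximum arity = 6.

6


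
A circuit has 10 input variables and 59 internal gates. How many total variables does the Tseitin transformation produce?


The Tseitin transformation introduces one auxiliary variable per gate.
Total variables = inputs + gates = 10 + 59 = 69.

69


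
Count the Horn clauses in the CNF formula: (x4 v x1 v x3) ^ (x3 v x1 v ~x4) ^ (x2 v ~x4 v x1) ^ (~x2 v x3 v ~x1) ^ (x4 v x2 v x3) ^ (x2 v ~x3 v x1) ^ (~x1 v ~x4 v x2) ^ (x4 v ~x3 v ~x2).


A Horn clause has at most one positive literal.
Clause 1: 3 positive lit(s) -> not Horn
Clause 2: 2 positive lit(s) -> not Horn
Clause 3: 2 positive lit(s) -> not Horn
Clause 4: 1 positive lit(s) -> Horn
Clause 5: 3 positive lit(s) -> not Horn
Clause 6: 2 positive lit(s) -> not Horn
Clause 7: 1 positive lit(s) -> Horn
Clause 8: 1 positive lit(s) -> Horn
Total Horn clauses = 3.

3


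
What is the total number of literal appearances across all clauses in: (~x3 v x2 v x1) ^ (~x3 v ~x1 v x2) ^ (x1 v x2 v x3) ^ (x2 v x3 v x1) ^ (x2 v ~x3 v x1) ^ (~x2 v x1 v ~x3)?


Clause lengths: 3, 3, 3, 3, 3, 3.
Sum = 3 + 3 + 3 + 3 + 3 + 3 = 18.

18


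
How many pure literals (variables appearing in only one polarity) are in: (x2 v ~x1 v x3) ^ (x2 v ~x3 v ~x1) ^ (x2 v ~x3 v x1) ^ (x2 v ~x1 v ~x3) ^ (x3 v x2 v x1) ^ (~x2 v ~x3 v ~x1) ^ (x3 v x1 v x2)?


A pure literal appears in only one polarity across all clauses.
No pure literals found.
Count = 0.

0


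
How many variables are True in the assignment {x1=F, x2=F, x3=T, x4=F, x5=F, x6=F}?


The weight is the number of variables assigned True.
True variables: x3.
Weight = 1.

1


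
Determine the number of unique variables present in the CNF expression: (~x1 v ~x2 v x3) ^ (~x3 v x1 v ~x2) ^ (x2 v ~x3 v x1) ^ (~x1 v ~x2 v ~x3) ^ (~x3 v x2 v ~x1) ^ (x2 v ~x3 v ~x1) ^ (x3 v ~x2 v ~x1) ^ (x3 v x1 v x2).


Identify each distinct variable in the formula.
Variables found: x1, x2, x3.
Total distinct variables = 3.

3


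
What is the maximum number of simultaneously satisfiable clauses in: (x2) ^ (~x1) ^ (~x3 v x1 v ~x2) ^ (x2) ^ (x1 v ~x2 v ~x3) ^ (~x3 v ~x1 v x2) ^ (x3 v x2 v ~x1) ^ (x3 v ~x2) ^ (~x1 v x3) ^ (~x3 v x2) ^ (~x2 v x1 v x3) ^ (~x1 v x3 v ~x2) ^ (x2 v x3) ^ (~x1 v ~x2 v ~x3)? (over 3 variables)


Enumerate all 8 truth assignments.
For each, count how many of the 14 clauses are satisfied.
The formula is not fully satisfiable, so the maximum is below 14.
Maximum simultaneously satisfiable clauses = 12.

12


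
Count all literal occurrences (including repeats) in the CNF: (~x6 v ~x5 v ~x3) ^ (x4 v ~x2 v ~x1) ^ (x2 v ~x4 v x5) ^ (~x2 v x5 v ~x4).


Clause lengths: 3, 3, 3, 3.
Sum = 3 + 3 + 3 + 3 = 12.

12


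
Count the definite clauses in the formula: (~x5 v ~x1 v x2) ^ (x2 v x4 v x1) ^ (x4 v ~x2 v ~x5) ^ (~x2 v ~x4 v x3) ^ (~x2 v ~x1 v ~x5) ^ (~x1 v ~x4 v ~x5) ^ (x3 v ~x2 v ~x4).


A definite clause has exactly one positive literal.
Clause 1: 1 positive -> definite
Clause 2: 3 positive -> not definite
Clause 3: 1 positive -> definite
Clause 4: 1 positive -> definite
Clause 5: 0 positive -> not definite
Clause 6: 0 positive -> not definite
Clause 7: 1 positive -> definite
Definite clause count = 4.

4


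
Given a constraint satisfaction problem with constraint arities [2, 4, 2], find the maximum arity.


The arities are: 2, 4, 2.
Scan for the maximum value.
Maximum arity = 4.

4


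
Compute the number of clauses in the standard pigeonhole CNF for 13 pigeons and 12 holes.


The PHP encoding has two parts:
1) At-least-one-hole clauses: 13 (one per pigeon, each with 12 literals).
2) At-most-one-pigeon-per-hole clauses: 12 holes * C(13,2) = 12 * 78 = 936.
Total clauses = 13 + 936 = 949.

949


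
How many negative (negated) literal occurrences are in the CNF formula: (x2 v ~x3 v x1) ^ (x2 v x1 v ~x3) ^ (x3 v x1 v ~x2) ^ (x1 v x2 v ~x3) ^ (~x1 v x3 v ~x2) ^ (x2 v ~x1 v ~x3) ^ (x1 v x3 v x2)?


Scan each clause for negated literals.
Clause 1: 1 negative; Clause 2: 1 negative; Clause 3: 1 negative; Clause 4: 1 negative; Clause 5: 2 negative; Clause 6: 2 negative; Clause 7: 0 negative.
Total negative literal occurrences = 8.

8


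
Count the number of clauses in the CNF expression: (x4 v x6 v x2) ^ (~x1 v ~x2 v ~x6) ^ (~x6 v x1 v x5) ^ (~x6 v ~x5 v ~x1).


Each group enclosed in parentheses joined by ^ is one clause.
Counting the conjuncts: 4 clauses.

4


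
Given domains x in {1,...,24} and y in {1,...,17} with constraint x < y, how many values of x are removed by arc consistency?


For the constraint x < y, x needs a supporting value in y's domain.
x can be at most 16 (one less than y's maximum).
Valid x values from domain: 16 out of 24.
Pruned = 24 - 16 = 8.

8


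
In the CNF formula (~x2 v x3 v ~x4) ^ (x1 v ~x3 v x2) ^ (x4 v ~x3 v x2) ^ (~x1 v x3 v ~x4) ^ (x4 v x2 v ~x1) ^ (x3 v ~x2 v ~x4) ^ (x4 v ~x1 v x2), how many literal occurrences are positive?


Scan each clause for unnegated literals.
Clause 1: 1 positive; Clause 2: 2 positive; Clause 3: 2 positive; Clause 4: 1 positive; Clause 5: 2 positive; Clause 6: 1 positive; Clause 7: 2 positive.
Total positive literal occurrences = 11.

11


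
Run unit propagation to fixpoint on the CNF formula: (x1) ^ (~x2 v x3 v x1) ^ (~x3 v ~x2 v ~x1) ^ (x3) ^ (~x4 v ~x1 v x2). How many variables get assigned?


Unit propagation repeatedly assigns the literal in any unit clause, then simplifies.
Assignments in order: x1 = T, x3 = T, x2 = F, x4 = F.
No further unit clauses remain.
Total variables assigned = 4.

4


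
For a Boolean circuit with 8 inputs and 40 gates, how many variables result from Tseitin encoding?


The Tseitin transformation introduces one auxiliary variable per gate.
Total variables = inputs + gates = 8 + 40 = 48.

48


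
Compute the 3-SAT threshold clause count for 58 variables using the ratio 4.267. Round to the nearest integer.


The 3-SAT phase transition occurs at approximately 4.267 clauses per variable.
m = 4.267 * 58 = 247.486.
Rounded to nearest integer: 247.

247


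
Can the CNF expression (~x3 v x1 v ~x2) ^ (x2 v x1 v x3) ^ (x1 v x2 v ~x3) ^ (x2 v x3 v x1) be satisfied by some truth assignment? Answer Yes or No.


Check all 8 possible truth assignments.
Number of satisfying assignments found: 5.
The formula is satisfiable.

Yes


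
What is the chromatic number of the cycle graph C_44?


A cycle on an even number of vertices is bipartite: alternate two colors around the cycle.
Since 44 is even, two colors suffice, and at least two are needed because the graph has edges.
Chromatic number = 2.

2


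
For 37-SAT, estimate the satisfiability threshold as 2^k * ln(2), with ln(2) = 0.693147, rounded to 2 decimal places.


Using the asymptotic formula: threshold ~ 2^k * ln(2).
2^37 = 137438953472.
137438953472 * 0.693147 = 95265398282.26.

95265398282.26


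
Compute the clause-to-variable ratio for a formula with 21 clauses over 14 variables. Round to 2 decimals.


Clause-to-variable ratio = clauses / variables.
21 / 14 = 1.5.

1.5


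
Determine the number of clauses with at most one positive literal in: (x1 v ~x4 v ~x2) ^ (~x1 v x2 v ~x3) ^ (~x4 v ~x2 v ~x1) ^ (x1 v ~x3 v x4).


A Horn clause has at most one positive literal.
Clause 1: 1 positive lit(s) -> Horn
Clause 2: 1 positive lit(s) -> Horn
Clause 3: 0 positive lit(s) -> Horn
Clause 4: 2 positive lit(s) -> not Horn
Total Horn clauses = 3.

3


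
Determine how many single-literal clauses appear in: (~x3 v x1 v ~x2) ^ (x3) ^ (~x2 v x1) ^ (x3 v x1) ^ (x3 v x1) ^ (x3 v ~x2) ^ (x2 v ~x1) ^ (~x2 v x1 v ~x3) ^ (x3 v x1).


A unit clause contains exactly one literal.
Unit clauses found: (x3).
Count = 1.

1


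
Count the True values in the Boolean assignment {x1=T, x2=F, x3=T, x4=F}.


The weight is the number of variables assigned True.
True variables: x1, x3.
Weight = 2.

2


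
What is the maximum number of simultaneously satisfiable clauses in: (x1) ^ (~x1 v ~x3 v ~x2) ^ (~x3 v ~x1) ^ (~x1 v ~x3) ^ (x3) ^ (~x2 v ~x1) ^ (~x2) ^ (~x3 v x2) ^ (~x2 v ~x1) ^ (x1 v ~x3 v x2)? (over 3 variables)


Enumerate all 8 truth assignments.
For each, count how many of the 10 clauses are satisfied.
The formula is not fully satisfiable, so the maximum is below 10.
Maximum simultaneously satisfiable clauses = 9.

9


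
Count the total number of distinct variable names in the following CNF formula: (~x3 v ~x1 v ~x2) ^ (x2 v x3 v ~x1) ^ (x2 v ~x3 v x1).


Identify each distinct variable in the formula.
Variables found: x1, x2, x3.
Total distinct variables = 3.

3


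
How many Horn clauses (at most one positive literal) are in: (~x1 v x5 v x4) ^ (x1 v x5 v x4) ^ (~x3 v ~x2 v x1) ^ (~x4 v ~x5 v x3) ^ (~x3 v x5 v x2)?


A Horn clause has at most one positive literal.
Clause 1: 2 positive lit(s) -> not Horn
Clause 2: 3 positive lit(s) -> not Horn
Clause 3: 1 positive lit(s) -> Horn
Clause 4: 1 positive lit(s) -> Horn
Clause 5: 2 positive lit(s) -> not Horn
Total Horn clauses = 2.

2


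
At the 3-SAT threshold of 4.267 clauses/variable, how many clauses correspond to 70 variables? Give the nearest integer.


The 3-SAT phase transition occurs at approximately 4.267 clauses per variable.
m = 4.267 * 70 = 298.69.
Rounded to nearest integer: 299.

299


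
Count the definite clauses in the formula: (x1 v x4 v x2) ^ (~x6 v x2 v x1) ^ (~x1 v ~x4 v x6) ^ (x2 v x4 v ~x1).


A definite clause has exactly one positive literal.
Clause 1: 3 positive -> not definite
Clause 2: 2 positive -> not definite
Clause 3: 1 positive -> definite
Clause 4: 2 positive -> not definite
Definite clause count = 1.

1


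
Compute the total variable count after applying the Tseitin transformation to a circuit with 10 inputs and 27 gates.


The Tseitin transformation introduces one auxiliary variable per gate.
Total variables = inputs + gates = 10 + 27 = 37.

37


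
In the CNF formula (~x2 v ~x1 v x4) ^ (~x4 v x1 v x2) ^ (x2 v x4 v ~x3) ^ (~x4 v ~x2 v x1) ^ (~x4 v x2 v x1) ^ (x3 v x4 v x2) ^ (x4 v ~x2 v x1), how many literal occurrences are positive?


Scan each clause for unnegated literals.
Clause 1: 1 positive; Clause 2: 2 positive; Clause 3: 2 positive; Clause 4: 1 positive; Clause 5: 2 positive; Clause 6: 3 positive; Clause 7: 2 positive.
Total positive literal occurrences = 13.

13


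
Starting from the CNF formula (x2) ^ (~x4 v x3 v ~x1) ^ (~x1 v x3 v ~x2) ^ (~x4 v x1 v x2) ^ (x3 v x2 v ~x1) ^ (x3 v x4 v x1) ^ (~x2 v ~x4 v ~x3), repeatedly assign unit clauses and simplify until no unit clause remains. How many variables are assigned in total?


Unit propagation repeatedly assigns the literal in any unit clause, then simplifies.
Assignments in order: x2 = T.
No further unit clauses remain.
Total variables assigned = 1.

1


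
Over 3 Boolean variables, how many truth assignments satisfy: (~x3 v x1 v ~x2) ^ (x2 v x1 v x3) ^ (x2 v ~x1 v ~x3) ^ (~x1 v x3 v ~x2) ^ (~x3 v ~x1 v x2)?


Enumerate all 8 truth assignments over 3 variables.
Test each against every clause.
Satisfying assignments found: 4.

4


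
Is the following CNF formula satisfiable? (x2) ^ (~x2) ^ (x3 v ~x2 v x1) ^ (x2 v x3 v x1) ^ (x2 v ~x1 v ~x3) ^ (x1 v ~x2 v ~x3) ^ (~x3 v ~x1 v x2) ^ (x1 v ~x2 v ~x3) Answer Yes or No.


Check all 8 possible truth assignments.
Number of satisfying assignments found: 0.
The formula is unsatisfiable.

No


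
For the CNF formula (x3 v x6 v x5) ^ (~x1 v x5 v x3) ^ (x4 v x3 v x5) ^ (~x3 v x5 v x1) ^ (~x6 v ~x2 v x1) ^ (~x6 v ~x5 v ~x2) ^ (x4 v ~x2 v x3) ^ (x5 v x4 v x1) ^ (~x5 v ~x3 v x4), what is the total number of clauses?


Each group enclosed in parentheses joined by ^ is one clause.
Counting the conjuncts: 9 clauses.

9


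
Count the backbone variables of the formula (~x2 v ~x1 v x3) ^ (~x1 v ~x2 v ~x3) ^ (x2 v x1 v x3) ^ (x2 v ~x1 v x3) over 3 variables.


Find all satisfying assignments: 4 model(s).
Check which variables have the same value in every model.
No variable is fixed across all models.
Backbone size = 0.

0


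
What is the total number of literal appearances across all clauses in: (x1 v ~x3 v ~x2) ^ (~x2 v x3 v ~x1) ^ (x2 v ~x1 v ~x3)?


Clause lengths: 3, 3, 3.
Sum = 3 + 3 + 3 = 9.

9


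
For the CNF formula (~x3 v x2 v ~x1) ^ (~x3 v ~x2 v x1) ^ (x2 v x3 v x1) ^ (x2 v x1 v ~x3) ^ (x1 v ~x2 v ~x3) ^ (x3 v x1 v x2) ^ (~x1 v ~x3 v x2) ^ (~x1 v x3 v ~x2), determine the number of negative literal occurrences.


Scan each clause for negated literals.
Clause 1: 2 negative; Clause 2: 2 negative; Clause 3: 0 negative; Clause 4: 1 negative; Clause 5: 2 negative; Clause 6: 0 negative; Clause 7: 2 negative; Clause 8: 2 negative.
Total negative literal occurrences = 11.

11


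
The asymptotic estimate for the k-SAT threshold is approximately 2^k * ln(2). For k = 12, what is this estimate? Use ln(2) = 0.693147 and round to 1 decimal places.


Using the asymptotic formula: threshold ~ 2^k * ln(2).
2^12 = 4096.
4096 * 0.693147 = 2839.1.

2839.1


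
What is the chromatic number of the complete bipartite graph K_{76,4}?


K_{76,4} is bipartite by definition: the two parts are independent sets, with every edge crossing between them.
Color all vertices in one part with color 1 and all vertices in the other part with color 2.
Since the graph has at least one edge, one color does not suffice.
Chromatic number = 2.

2


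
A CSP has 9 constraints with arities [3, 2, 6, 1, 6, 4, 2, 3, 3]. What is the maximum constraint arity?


The arities are: 3, 2, 6, 1, 6, 4, 2, 3, 3.
Scan for the maximum value.
Maximum arity = 6.

6


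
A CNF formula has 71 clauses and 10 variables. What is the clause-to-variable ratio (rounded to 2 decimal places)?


Clause-to-variable ratio = clauses / variables.
71 / 10 = 7.1.

7.1


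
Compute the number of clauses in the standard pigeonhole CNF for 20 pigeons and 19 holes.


The PHP encoding has two parts:
1) At-least-one-hole clauses: 20 (one per pigeon, each with 19 literals).
2) At-most-one-pigeon-per-hole clauses: 19 holes * C(20,2) = 19 * 190 = 3610.
Total clauses = 20 + 3610 = 3630.

3630


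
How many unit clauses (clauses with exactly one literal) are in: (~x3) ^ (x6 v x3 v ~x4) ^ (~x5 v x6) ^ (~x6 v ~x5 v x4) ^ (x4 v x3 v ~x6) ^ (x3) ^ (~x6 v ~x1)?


A unit clause contains exactly one literal.
Unit clauses found: (~x3), (x3).
Count = 2.

2


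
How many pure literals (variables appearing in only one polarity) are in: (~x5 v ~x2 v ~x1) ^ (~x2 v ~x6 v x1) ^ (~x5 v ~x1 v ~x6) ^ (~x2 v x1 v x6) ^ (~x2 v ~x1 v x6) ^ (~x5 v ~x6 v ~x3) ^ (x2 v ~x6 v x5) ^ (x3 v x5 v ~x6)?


A pure literal appears in only one polarity across all clauses.
No pure literals found.
Count = 0.

0


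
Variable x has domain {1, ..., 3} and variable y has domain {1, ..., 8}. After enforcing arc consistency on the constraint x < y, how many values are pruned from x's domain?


For the constraint x < y, x needs a supporting value in y's domain.
x can be at most 7 (one less than y's maximum).
Valid x values from domain: 3 out of 3.
Pruned = 3 - 3 = 0.

0


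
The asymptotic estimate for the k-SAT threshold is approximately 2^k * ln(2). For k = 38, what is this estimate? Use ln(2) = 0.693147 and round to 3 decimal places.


Using the asymptotic formula: threshold ~ 2^k * ln(2).
2^38 = 274877906944.
274877906944 * 0.693147 = 190530796564.513.

190530796564.513


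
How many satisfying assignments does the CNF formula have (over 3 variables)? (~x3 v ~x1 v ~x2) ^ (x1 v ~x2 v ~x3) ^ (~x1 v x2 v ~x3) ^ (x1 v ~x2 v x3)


Enumerate all 8 truth assignments over 3 variables.
Test each against every clause.
Satisfying assignments found: 4.

4


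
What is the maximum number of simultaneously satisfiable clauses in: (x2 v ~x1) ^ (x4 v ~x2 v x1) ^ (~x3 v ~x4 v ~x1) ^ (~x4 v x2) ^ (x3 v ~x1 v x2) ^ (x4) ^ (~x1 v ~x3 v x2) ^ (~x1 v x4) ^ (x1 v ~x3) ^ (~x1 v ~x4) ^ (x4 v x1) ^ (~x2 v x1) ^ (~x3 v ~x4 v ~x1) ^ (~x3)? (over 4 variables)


Enumerate all 16 truth assignments.
For each, count how many of the 14 clauses are satisfied.
The formula is not fully satisfiable, so the maximum is below 14.
Maximum simultaneously satisfiable clauses = 13.

13


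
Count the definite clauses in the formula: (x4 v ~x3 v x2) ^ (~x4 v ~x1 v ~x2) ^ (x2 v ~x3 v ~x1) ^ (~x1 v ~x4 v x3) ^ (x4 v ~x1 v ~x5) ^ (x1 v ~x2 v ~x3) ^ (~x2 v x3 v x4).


A definite clause has exactly one positive literal.
Clause 1: 2 positive -> not definite
Clause 2: 0 positive -> not definite
Clause 3: 1 positive -> definite
Clause 4: 1 positive -> definite
Clause 5: 1 positive -> definite
Clause 6: 1 positive -> definite
Clause 7: 2 positive -> not definite
Definite clause count = 4.

4


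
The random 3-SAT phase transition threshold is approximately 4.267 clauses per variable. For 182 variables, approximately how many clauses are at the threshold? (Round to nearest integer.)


The 3-SAT phase transition occurs at approximately 4.267 clauses per variable.
m = 4.267 * 182 = 776.594.
Rounded to nearest integer: 777.

777


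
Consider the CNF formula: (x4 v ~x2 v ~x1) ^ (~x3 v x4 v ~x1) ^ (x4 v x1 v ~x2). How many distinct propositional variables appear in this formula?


Identify each distinct variable in the formula.
Variables found: x1, x2, x3, x4.
Total distinct variables = 4.

4


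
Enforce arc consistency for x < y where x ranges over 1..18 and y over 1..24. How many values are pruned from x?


For the constraint x < y, x needs a supporting value in y's domain.
x can be at most 23 (one less than y's maximum).
Valid x values from domain: 18 out of 18.
Pruned = 18 - 18 = 0.

0


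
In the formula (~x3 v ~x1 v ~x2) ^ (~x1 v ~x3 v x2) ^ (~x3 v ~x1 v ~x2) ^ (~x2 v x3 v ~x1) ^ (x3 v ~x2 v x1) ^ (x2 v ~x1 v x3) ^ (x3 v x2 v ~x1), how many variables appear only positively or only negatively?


A pure literal appears in only one polarity across all clauses.
No pure literals found.
Count = 0.

0


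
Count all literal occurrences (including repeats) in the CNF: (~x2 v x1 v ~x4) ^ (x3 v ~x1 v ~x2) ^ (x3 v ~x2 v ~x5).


Clause lengths: 3, 3, 3.
Sum = 3 + 3 + 3 = 9.

9


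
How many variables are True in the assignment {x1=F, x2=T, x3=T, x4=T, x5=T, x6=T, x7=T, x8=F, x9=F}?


The weight is the number of variables assigned True.
True variables: x2, x3, x4, x5, x6, x7.
Weight = 6.

6


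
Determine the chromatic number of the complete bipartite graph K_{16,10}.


K_{16,10} is bipartite by definition: the two parts are independent sets, with every edge crossing between them.
Color all vertices in one part with color 1 and all vertices in the other part with color 2.
Since the graph has at least one edge, one color does not suffice.
Chromatic number = 2.

2


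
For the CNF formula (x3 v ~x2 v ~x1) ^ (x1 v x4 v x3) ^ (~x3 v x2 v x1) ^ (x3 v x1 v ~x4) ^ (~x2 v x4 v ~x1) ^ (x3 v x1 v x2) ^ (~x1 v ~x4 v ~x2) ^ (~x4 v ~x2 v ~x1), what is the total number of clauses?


Each group enclosed in parentheses joined by ^ is one clause.
Counting the conjuncts: 8 clauses.

8


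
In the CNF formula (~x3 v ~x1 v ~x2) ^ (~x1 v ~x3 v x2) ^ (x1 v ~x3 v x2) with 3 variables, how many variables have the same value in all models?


Find all satisfying assignments: 5 model(s).
Check which variables have the same value in every model.
No variable is fixed across all models.
Backbone size = 0.

0


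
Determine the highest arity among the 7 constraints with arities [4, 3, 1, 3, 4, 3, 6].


The arities are: 4, 3, 1, 3, 4, 3, 6.
Scan for the maximum value.
Maximum arity = 6.

6


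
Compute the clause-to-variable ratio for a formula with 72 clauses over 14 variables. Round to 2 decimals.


Clause-to-variable ratio = clauses / variables.
72 / 14 = 5.14.

5.14


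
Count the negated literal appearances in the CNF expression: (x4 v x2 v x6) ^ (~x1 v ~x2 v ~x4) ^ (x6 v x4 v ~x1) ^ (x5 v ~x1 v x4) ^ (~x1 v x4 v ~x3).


Scan each clause for negated literals.
Clause 1: 0 negative; Clause 2: 3 negative; Clause 3: 1 negative; Clause 4: 1 negative; Clause 5: 2 negative.
Total negative literal occurrences = 7.

7


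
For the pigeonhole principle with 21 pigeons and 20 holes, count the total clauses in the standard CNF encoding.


The PHP encoding has two parts:
1) At-least-one-hole clauses: 21 (one per pigeon, each with 20 literals).
2) At-most-one-pigeon-per-hole clauses: 20 holes * C(21,2) = 20 * 210 = 4200.
Total clauses = 21 + 4200 = 4221.

4221


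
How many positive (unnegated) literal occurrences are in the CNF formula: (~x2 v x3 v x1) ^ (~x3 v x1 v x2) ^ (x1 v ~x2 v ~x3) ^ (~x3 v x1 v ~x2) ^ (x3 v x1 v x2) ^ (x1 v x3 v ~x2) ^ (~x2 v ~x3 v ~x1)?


Scan each clause for unnegated literals.
Clause 1: 2 positive; Clause 2: 2 positive; Clause 3: 1 positive; Clause 4: 1 positive; Clause 5: 3 positive; Clause 6: 2 positive; Clause 7: 0 positive.
Total positive literal occurrences = 11.

11


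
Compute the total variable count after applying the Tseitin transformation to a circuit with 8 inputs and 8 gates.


The Tseitin transformation introduces one auxiliary variable per gate.
Total variables = inputs + gates = 8 + 8 = 16.

16


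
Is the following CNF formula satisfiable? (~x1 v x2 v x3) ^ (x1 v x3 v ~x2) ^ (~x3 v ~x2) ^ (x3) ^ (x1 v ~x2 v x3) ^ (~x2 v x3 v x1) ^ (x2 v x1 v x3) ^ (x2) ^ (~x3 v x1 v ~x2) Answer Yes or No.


Check all 8 possible truth assignments.
Number of satisfying assignments found: 0.
The formula is unsatisfiable.

No


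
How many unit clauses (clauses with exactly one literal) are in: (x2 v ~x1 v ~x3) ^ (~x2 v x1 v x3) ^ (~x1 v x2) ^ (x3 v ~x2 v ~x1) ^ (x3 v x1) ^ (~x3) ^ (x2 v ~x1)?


A unit clause contains exactly one literal.
Unit clauses found: (~x3).
Count = 1.

1


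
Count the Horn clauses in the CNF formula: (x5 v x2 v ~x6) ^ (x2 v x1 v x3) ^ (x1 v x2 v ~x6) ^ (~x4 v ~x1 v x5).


A Horn clause has at most one positive literal.
Clause 1: 2 positive lit(s) -> not Horn
Clause 2: 3 positive lit(s) -> not Horn
Clause 3: 2 positive lit(s) -> not Horn
Clause 4: 1 positive lit(s) -> Horn
Total Horn clauses = 1.

1


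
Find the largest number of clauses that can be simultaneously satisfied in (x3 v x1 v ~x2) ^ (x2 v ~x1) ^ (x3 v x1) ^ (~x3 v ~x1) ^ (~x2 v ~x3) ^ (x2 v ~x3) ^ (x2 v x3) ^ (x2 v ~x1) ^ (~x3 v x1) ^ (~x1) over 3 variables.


Enumerate all 8 truth assignments.
For each, count how many of the 10 clauses are satisfied.
The formula is not fully satisfiable, so the maximum is below 10.
Maximum simultaneously satisfiable clauses = 9.

9


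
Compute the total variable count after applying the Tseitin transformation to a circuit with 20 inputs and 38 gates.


The Tseitin transformation introduces one auxiliary variable per gate.
Total variables = inputs + gates = 20 + 38 = 58.

58


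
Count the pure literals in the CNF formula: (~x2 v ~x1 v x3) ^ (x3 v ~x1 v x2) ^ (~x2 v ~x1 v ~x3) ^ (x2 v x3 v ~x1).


A pure literal appears in only one polarity across all clauses.
Pure literals: x1 (negative only).
Count = 1.

1


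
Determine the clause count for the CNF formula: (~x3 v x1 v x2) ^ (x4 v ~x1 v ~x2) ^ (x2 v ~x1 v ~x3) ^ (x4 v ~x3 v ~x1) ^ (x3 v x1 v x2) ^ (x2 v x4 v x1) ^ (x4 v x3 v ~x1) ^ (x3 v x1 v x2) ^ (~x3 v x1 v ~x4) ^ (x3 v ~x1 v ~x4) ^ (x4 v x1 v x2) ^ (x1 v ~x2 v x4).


Each group enclosed in parentheses joined by ^ is one clause.
Counting the conjuncts: 12 clauses.

12


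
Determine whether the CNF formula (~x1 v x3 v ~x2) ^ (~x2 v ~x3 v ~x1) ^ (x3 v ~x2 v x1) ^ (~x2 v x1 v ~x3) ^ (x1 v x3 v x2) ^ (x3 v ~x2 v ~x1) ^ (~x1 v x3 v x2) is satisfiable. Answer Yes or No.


Check all 8 possible truth assignments.
Number of satisfying assignments found: 2.
The formula is satisfiable.

Yes


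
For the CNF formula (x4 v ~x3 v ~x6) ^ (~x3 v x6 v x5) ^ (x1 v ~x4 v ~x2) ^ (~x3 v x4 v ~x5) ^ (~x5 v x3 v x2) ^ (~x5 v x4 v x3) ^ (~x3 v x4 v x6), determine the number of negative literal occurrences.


Scan each clause for negated literals.
Clause 1: 2 negative; Clause 2: 1 negative; Clause 3: 2 negative; Clause 4: 2 negative; Clause 5: 1 negative; Clause 6: 1 negative; Clause 7: 1 negative.
Total negative literal occurrences = 10.

10


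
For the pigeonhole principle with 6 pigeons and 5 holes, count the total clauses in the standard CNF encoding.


The PHP encoding has two parts:
1) At-least-one-hole clauses: 6 (one per pigeon, each with 5 literals).
2) At-most-one-pigeon-per-hole clauses: 5 holes * C(6,2) = 5 * 15 = 75.
Total clauses = 6 + 75 = 81.

81


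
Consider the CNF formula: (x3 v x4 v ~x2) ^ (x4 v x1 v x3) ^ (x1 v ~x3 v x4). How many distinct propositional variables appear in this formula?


Identify each distinct variable in the formula.
Variables found: x1, x2, x3, x4.
Total distinct variables = 4.

4


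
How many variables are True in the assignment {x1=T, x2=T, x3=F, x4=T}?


The weight is the number of variables assigned True.
True variables: x1, x2, x4.
Weight = 3.

3
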